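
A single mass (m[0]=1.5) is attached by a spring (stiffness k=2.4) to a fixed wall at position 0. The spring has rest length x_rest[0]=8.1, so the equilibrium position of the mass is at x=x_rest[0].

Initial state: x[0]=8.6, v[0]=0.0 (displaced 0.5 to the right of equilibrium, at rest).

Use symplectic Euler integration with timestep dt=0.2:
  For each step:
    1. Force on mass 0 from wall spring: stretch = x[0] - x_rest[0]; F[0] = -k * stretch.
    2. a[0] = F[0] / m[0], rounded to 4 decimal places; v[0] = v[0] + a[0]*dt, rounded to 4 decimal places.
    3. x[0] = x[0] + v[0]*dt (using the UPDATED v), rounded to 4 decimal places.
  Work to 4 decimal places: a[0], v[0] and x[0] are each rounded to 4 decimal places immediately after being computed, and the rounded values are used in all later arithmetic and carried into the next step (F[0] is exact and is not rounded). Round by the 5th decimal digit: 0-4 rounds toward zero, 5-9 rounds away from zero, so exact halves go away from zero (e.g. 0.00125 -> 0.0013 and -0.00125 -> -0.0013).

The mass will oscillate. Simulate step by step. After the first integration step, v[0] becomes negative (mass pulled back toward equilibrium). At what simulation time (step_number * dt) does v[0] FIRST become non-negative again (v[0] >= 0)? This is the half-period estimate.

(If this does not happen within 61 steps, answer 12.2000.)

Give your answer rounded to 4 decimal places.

Answer: 2.6000

Derivation:
Step 0: x=[8.6000] v=[0.0000]
Step 1: x=[8.5680] v=[-0.1600]
Step 2: x=[8.5060] v=[-0.3098]
Step 3: x=[8.4181] v=[-0.4397]
Step 4: x=[8.3098] v=[-0.5415]
Step 5: x=[8.1881] v=[-0.6086]
Step 6: x=[8.0607] v=[-0.6368]
Step 7: x=[7.9359] v=[-0.6242]
Step 8: x=[7.8216] v=[-0.5717]
Step 9: x=[7.7251] v=[-0.4826]
Step 10: x=[7.6526] v=[-0.3626]
Step 11: x=[7.6087] v=[-0.2194]
Step 12: x=[7.5963] v=[-0.0622]
Step 13: x=[7.6161] v=[0.0990]
First v>=0 after going negative at step 13, time=2.6000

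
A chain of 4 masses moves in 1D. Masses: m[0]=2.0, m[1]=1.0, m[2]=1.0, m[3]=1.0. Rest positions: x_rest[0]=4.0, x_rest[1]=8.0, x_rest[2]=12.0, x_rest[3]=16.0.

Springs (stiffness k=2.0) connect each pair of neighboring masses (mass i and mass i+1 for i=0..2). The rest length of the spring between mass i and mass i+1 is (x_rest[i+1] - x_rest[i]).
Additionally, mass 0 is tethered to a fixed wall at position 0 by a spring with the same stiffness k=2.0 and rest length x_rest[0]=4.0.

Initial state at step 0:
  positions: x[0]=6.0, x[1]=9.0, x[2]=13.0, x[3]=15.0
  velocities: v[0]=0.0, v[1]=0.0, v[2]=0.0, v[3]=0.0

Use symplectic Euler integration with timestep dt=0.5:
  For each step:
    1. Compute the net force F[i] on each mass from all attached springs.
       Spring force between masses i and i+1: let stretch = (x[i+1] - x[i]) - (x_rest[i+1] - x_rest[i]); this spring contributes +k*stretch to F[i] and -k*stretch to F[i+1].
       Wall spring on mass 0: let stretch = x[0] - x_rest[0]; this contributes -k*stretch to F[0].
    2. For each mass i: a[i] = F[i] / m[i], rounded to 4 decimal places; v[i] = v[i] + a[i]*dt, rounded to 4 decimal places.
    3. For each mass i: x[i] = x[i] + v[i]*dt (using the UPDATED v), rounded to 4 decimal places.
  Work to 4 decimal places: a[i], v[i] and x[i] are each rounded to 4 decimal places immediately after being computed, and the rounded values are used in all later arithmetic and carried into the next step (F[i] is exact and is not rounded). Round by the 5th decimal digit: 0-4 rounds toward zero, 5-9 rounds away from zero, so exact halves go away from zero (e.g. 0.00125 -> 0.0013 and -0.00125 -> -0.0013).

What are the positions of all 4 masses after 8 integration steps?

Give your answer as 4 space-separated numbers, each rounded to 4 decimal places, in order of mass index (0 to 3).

Answer: 4.7469 7.5159 12.0939 14.7409

Derivation:
Step 0: x=[6.0000 9.0000 13.0000 15.0000] v=[0.0000 0.0000 0.0000 0.0000]
Step 1: x=[5.2500 9.5000 12.0000 16.0000] v=[-1.5000 1.0000 -2.0000 2.0000]
Step 2: x=[4.2500 9.1250 11.7500 17.0000] v=[-2.0000 -0.7500 -0.5000 2.0000]
Step 3: x=[3.4063 7.6250 12.8125 17.3750] v=[-1.6875 -3.0000 2.1250 0.7500]
Step 4: x=[2.7657 6.6094 13.5625 17.4688] v=[-1.2813 -2.0312 1.5000 0.1875]
Step 5: x=[2.3946 7.1485 12.7891 17.6094] v=[-0.7423 1.0782 -1.5468 0.2812]
Step 6: x=[2.6133 8.1310 11.6056 17.3399] v=[0.4374 1.9649 -2.3671 -0.5391]
Step 7: x=[3.5581 8.0919 11.5519 16.2032] v=[1.8896 -0.0782 -0.1074 -2.2734]
Step 8: x=[4.7469 7.5159 12.0939 14.7409] v=[2.3775 -1.1520 1.0839 -2.9247]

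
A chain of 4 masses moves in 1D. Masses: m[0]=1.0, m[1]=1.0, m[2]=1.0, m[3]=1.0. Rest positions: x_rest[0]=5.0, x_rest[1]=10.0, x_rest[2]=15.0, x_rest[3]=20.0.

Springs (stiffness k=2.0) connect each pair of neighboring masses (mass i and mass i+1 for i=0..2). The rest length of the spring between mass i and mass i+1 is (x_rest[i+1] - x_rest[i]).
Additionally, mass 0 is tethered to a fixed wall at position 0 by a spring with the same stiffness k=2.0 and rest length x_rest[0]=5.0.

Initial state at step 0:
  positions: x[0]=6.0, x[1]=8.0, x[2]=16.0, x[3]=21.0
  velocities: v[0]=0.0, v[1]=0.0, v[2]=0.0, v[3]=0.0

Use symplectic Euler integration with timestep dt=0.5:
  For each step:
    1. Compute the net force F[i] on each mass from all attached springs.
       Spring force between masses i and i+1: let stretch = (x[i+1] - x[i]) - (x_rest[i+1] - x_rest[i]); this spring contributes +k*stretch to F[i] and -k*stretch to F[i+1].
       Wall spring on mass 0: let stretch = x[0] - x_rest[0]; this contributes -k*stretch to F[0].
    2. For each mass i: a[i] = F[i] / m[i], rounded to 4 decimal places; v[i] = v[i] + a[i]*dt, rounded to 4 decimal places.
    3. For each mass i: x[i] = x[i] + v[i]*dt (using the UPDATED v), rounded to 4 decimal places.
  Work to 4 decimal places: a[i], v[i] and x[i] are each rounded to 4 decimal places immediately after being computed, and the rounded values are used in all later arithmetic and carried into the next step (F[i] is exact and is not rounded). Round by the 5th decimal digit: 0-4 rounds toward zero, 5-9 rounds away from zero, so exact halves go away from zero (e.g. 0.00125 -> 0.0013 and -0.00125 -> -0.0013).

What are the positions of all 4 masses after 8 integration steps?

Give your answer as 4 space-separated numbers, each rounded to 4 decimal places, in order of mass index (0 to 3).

Step 0: x=[6.0000 8.0000 16.0000 21.0000] v=[0.0000 0.0000 0.0000 0.0000]
Step 1: x=[4.0000 11.0000 14.5000 21.0000] v=[-4.0000 6.0000 -3.0000 0.0000]
Step 2: x=[3.5000 12.2500 14.5000 20.2500] v=[-1.0000 2.5000 0.0000 -1.5000]
Step 3: x=[5.6250 10.2500 16.2500 19.1250] v=[4.2500 -4.0000 3.5000 -2.2500]
Step 4: x=[7.2500 8.9375 16.4375 19.0625] v=[3.2500 -2.6250 0.3750 -0.1250]
Step 5: x=[6.0938 10.5313 14.1875 20.1875] v=[-2.3125 3.1875 -4.5000 2.2500]
Step 6: x=[4.1094 11.7344 13.1094 20.8125] v=[-3.9688 2.4062 -2.1562 1.2500]
Step 7: x=[3.8828 9.8125 15.1954 20.0860] v=[-0.4532 -3.8438 4.1719 -1.4531]
Step 8: x=[4.6797 7.6172 17.0352 19.4142] v=[1.5937 -4.3906 3.6796 -1.3437]

Answer: 4.6797 7.6172 17.0352 19.4142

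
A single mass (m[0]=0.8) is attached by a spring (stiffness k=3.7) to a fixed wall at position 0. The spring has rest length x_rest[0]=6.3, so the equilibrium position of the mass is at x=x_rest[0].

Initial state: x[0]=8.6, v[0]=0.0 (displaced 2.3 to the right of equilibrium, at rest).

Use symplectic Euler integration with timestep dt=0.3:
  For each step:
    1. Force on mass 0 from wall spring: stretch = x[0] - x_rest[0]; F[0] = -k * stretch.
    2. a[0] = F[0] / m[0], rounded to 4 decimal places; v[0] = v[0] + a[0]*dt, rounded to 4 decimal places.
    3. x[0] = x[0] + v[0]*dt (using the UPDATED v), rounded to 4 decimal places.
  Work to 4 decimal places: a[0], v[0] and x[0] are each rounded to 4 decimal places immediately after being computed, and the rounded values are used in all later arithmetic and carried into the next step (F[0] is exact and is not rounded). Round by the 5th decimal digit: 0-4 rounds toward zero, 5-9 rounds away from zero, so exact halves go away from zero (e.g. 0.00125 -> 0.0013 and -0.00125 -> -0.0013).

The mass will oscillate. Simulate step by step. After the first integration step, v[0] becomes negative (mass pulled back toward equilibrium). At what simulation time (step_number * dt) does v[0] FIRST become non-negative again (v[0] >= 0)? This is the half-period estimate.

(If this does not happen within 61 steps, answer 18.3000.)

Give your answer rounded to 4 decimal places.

Step 0: x=[8.6000] v=[0.0000]
Step 1: x=[7.6426] v=[-3.1913]
Step 2: x=[6.1263] v=[-5.0542]
Step 3: x=[4.6823] v=[-4.8132]
Step 4: x=[3.9117] v=[-2.5686]
Step 5: x=[4.1353] v=[0.7452]
First v>=0 after going negative at step 5, time=1.5000

Answer: 1.5000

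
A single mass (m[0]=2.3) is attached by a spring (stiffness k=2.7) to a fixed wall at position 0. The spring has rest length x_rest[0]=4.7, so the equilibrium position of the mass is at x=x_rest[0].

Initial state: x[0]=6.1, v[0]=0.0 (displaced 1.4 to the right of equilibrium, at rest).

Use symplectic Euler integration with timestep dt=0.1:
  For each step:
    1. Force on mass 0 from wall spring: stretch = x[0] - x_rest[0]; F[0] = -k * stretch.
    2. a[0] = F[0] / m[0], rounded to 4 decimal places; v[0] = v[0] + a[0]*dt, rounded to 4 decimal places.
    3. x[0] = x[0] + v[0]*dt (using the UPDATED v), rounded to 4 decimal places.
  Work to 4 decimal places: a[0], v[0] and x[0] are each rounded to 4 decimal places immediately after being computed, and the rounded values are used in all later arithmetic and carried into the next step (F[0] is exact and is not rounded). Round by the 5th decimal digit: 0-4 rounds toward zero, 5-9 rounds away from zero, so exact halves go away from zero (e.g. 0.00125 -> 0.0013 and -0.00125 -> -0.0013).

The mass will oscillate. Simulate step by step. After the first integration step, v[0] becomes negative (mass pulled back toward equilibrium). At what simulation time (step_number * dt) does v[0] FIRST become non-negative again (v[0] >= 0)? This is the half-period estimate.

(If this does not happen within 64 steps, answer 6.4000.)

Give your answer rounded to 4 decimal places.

Answer: 2.9000

Derivation:
Step 0: x=[6.1000] v=[0.0000]
Step 1: x=[6.0836] v=[-0.1644]
Step 2: x=[6.0509] v=[-0.3268]
Step 3: x=[6.0024] v=[-0.4854]
Step 4: x=[5.9386] v=[-0.6383]
Step 5: x=[5.8602] v=[-0.7837]
Step 6: x=[5.7682] v=[-0.9199]
Step 7: x=[5.6637] v=[-1.0453]
Step 8: x=[5.5479] v=[-1.1584]
Step 9: x=[5.4221] v=[-1.2579]
Step 10: x=[5.2878] v=[-1.3427]
Step 11: x=[5.1466] v=[-1.4117]
Step 12: x=[5.0002] v=[-1.4641]
Step 13: x=[4.8503] v=[-1.4993]
Step 14: x=[4.6986] v=[-1.5169]
Step 15: x=[4.5469] v=[-1.5167]
Step 16: x=[4.3970] v=[-1.4987]
Step 17: x=[4.2507] v=[-1.4631]
Step 18: x=[4.1097] v=[-1.4104]
Step 19: x=[3.9756] v=[-1.3411]
Step 20: x=[3.8500] v=[-1.2561]
Step 21: x=[3.7344] v=[-1.1563]
Step 22: x=[3.6301] v=[-1.0430]
Step 23: x=[3.5384] v=[-0.9174]
Step 24: x=[3.4603] v=[-0.7810]
Step 25: x=[3.3968] v=[-0.6355]
Step 26: x=[3.3486] v=[-0.4825]
Step 27: x=[3.3162] v=[-0.3239]
Step 28: x=[3.3001] v=[-0.1615]
Step 29: x=[3.3004] v=[0.0028]
First v>=0 after going negative at step 29, time=2.9000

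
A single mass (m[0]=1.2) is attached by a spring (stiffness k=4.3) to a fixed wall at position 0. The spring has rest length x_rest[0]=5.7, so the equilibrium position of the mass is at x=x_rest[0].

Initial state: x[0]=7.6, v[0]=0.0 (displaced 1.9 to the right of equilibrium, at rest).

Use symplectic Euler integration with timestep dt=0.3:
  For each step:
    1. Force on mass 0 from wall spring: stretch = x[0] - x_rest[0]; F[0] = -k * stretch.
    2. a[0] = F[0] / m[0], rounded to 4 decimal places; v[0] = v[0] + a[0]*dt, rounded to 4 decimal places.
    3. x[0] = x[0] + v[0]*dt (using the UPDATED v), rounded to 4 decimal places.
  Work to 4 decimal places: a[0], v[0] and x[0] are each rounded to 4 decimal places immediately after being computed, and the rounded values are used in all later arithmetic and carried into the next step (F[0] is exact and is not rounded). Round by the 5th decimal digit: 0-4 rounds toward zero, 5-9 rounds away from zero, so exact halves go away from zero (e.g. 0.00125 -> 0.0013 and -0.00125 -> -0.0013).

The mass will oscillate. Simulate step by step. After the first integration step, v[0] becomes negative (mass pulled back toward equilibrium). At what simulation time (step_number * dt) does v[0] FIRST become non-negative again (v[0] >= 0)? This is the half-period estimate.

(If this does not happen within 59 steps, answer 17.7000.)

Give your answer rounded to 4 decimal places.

Answer: 1.8000

Derivation:
Step 0: x=[7.6000] v=[0.0000]
Step 1: x=[6.9873] v=[-2.0425]
Step 2: x=[5.9594] v=[-3.4263]
Step 3: x=[4.8478] v=[-3.7052]
Step 4: x=[4.0111] v=[-2.7891]
Step 5: x=[3.7191] v=[-0.9735]
Step 6: x=[4.0659] v=[1.1560]
First v>=0 after going negative at step 6, time=1.8000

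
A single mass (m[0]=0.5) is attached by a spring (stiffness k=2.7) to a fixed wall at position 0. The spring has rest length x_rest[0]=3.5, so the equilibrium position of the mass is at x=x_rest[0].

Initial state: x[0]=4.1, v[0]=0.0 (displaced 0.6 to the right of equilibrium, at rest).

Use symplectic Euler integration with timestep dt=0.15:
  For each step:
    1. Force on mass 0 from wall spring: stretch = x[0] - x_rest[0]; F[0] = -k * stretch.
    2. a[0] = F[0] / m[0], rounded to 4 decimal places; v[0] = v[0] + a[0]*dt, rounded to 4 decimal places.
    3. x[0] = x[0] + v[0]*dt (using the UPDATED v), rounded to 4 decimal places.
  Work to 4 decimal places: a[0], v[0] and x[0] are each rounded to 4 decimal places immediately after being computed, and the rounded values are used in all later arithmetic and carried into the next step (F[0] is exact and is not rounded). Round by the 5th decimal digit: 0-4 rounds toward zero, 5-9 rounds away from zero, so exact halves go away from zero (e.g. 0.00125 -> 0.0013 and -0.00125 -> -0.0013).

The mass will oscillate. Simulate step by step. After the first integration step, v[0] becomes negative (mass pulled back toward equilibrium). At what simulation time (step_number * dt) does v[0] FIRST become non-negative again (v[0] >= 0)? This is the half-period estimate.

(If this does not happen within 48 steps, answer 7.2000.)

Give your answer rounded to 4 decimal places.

Answer: 1.3500

Derivation:
Step 0: x=[4.1000] v=[0.0000]
Step 1: x=[4.0271] v=[-0.4860]
Step 2: x=[3.8902] v=[-0.9129]
Step 3: x=[3.7059] v=[-1.2290]
Step 4: x=[3.4965] v=[-1.3958]
Step 5: x=[3.2876] v=[-1.3930]
Step 6: x=[3.1045] v=[-1.2210]
Step 7: x=[2.9694] v=[-0.9006]
Step 8: x=[2.8988] v=[-0.4708]
Step 9: x=[2.9012] v=[0.0162]
First v>=0 after going negative at step 9, time=1.3500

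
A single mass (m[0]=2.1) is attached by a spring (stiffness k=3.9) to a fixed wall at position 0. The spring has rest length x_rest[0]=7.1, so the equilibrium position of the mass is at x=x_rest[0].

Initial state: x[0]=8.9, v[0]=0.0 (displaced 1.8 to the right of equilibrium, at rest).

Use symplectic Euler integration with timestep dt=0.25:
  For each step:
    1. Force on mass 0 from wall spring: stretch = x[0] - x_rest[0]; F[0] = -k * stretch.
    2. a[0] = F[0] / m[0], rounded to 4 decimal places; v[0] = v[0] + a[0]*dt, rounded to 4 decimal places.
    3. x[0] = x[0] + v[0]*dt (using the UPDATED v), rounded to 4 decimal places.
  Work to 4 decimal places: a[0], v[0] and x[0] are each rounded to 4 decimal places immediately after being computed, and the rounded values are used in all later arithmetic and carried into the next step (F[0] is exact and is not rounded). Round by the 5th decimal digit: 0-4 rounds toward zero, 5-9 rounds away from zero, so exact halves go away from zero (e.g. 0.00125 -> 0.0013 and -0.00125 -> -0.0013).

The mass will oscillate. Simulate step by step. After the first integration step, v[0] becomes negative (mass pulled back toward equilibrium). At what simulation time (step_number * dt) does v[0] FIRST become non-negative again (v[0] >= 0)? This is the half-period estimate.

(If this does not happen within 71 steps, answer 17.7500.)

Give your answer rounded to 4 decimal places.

Step 0: x=[8.9000] v=[0.0000]
Step 1: x=[8.6911] v=[-0.8357]
Step 2: x=[8.2975] v=[-1.5744]
Step 3: x=[7.7649] v=[-2.1304]
Step 4: x=[7.1551] v=[-2.4391]
Step 5: x=[6.5389] v=[-2.4647]
Step 6: x=[5.9879] v=[-2.2042]
Step 7: x=[5.5659] v=[-1.6879]
Step 8: x=[5.3220] v=[-0.9757]
Step 9: x=[5.2845] v=[-0.1502]
Step 10: x=[5.4577] v=[0.6927]
First v>=0 after going negative at step 10, time=2.5000

Answer: 2.5000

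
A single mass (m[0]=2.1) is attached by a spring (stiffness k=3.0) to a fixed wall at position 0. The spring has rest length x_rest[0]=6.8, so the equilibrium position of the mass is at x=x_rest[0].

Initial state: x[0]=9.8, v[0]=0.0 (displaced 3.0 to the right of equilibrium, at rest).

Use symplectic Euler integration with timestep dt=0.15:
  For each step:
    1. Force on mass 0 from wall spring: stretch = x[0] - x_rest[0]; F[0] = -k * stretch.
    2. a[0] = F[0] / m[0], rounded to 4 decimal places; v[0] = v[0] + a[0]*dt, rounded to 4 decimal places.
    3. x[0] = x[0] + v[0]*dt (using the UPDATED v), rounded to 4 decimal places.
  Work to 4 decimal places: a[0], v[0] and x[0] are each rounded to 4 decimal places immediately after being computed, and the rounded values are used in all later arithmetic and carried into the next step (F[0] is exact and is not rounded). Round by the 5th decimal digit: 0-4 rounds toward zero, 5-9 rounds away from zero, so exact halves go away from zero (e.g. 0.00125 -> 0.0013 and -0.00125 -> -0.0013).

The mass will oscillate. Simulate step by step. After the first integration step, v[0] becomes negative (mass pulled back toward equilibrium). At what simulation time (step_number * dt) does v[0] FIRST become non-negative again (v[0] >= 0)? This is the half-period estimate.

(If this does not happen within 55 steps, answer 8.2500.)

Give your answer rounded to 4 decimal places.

Answer: 2.7000

Derivation:
Step 0: x=[9.8000] v=[0.0000]
Step 1: x=[9.7036] v=[-0.6429]
Step 2: x=[9.5138] v=[-1.2651]
Step 3: x=[9.2368] v=[-1.8466]
Step 4: x=[8.8815] v=[-2.3688]
Step 5: x=[8.4593] v=[-2.8148]
Step 6: x=[7.9837] v=[-3.1704]
Step 7: x=[7.4701] v=[-3.4241]
Step 8: x=[6.9349] v=[-3.5677]
Step 9: x=[6.3954] v=[-3.5966]
Step 10: x=[5.8689] v=[-3.5099]
Step 11: x=[5.3723] v=[-3.3104]
Step 12: x=[4.9216] v=[-3.0045]
Step 13: x=[4.5313] v=[-2.6020]
Step 14: x=[4.2139] v=[-2.1159]
Step 15: x=[3.9796] v=[-1.5617]
Step 16: x=[3.8360] v=[-0.9573]
Step 17: x=[3.7877] v=[-0.3222]
Step 18: x=[3.8362] v=[0.3233]
First v>=0 after going negative at step 18, time=2.7000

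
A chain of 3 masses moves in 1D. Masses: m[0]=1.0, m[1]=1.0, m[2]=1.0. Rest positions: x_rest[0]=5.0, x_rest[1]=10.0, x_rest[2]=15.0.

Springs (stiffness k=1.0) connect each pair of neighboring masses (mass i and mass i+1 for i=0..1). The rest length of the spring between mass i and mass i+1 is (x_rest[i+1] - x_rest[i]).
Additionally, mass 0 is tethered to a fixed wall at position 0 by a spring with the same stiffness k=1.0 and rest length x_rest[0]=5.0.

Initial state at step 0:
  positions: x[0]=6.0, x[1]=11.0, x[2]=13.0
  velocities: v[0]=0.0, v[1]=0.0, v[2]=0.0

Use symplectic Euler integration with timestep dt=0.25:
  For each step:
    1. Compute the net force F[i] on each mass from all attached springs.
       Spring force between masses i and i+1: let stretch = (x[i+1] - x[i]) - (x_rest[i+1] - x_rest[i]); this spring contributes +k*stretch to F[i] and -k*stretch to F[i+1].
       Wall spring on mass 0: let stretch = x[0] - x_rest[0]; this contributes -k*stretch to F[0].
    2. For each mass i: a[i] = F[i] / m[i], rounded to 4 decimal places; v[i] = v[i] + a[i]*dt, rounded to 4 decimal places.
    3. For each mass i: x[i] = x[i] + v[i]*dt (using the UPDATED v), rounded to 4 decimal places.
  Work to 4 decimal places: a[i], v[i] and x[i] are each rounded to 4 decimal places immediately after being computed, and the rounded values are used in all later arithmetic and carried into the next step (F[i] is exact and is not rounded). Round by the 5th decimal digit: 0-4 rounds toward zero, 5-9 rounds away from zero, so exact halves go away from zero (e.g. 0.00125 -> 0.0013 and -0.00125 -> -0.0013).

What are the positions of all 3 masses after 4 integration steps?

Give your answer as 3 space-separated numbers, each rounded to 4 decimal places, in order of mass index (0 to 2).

Answer: 5.3329 9.5556 14.5469

Derivation:
Step 0: x=[6.0000 11.0000 13.0000] v=[0.0000 0.0000 0.0000]
Step 1: x=[5.9375 10.8125 13.1875] v=[-0.2500 -0.7500 0.7500]
Step 2: x=[5.8086 10.4688 13.5391] v=[-0.5156 -1.3750 1.4063]
Step 3: x=[5.6079 10.0257 14.0113] v=[-0.8027 -1.7725 1.8887]
Step 4: x=[5.3329 9.5556 14.5469] v=[-1.1002 -1.8806 2.1423]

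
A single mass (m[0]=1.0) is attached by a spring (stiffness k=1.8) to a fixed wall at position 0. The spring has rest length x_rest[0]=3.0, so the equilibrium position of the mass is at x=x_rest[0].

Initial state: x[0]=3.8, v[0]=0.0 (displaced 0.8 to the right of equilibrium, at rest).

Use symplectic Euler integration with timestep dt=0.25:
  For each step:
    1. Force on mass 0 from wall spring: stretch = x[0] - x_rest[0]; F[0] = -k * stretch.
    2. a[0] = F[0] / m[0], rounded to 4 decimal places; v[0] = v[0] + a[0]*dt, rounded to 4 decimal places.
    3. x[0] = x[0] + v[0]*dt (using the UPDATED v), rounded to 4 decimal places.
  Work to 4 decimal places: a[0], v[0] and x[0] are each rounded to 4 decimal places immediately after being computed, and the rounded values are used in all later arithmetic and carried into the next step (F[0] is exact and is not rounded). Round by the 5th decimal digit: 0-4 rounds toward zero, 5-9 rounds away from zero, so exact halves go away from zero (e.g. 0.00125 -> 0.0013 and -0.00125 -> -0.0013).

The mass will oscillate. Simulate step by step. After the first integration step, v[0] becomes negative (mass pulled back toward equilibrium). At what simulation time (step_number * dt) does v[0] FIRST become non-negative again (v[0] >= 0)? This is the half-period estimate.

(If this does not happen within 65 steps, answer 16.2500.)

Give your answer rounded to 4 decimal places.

Step 0: x=[3.8000] v=[0.0000]
Step 1: x=[3.7100] v=[-0.3600]
Step 2: x=[3.5401] v=[-0.6795]
Step 3: x=[3.3095] v=[-0.9226]
Step 4: x=[3.0440] v=[-1.0619]
Step 5: x=[2.7736] v=[-1.0817]
Step 6: x=[2.5287] v=[-0.9798]
Step 7: x=[2.3368] v=[-0.7677]
Step 8: x=[2.2195] v=[-0.4693]
Step 9: x=[2.1900] v=[-0.1181]
Step 10: x=[2.2516] v=[0.2464]
First v>=0 after going negative at step 10, time=2.5000

Answer: 2.5000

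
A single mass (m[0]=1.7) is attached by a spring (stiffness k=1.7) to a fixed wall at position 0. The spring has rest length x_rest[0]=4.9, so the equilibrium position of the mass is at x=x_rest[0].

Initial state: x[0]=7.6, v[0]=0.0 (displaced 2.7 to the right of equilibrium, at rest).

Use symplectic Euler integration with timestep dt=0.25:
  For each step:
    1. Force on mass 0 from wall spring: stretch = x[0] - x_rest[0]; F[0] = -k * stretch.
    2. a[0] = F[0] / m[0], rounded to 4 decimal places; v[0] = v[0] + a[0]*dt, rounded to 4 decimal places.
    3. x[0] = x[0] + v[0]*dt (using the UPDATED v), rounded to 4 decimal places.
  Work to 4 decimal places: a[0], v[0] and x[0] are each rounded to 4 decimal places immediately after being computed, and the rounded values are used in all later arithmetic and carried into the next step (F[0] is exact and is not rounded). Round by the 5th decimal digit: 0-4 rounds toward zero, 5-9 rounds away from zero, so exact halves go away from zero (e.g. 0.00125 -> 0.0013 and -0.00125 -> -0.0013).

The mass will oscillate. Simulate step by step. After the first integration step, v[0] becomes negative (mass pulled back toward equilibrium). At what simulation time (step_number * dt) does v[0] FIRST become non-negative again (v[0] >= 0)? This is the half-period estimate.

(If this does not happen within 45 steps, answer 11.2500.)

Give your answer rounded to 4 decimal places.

Step 0: x=[7.6000] v=[0.0000]
Step 1: x=[7.4313] v=[-0.6750]
Step 2: x=[7.1044] v=[-1.3078]
Step 3: x=[6.6397] v=[-1.8589]
Step 4: x=[6.0663] v=[-2.2938]
Step 5: x=[5.4200] v=[-2.5854]
Step 6: x=[4.7412] v=[-2.7154]
Step 7: x=[4.0723] v=[-2.6757]
Step 8: x=[3.4551] v=[-2.4688]
Step 9: x=[2.9282] v=[-2.1076]
Step 10: x=[2.5245] v=[-1.6147]
Step 11: x=[2.2693] v=[-1.0208]
Step 12: x=[2.1785] v=[-0.3631]
Step 13: x=[2.2578] v=[0.3173]
First v>=0 after going negative at step 13, time=3.2500

Answer: 3.2500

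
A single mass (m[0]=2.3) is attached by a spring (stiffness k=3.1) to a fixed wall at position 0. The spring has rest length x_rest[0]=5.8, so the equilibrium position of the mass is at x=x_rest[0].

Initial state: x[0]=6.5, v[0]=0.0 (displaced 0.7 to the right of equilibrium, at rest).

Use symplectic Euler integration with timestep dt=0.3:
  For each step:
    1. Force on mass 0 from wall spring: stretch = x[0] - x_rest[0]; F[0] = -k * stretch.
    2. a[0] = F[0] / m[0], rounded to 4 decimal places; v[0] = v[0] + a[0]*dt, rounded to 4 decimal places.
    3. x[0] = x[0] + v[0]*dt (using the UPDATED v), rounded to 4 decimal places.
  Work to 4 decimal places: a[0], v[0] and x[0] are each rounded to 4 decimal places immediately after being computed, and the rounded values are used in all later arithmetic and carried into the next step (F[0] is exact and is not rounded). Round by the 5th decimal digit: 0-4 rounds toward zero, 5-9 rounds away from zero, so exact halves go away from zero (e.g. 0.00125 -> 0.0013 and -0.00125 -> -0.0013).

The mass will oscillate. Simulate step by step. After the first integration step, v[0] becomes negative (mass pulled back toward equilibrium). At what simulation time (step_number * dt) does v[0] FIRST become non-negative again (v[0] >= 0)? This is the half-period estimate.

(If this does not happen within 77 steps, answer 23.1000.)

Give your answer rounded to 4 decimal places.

Step 0: x=[6.5000] v=[0.0000]
Step 1: x=[6.4151] v=[-0.2831]
Step 2: x=[6.2556] v=[-0.5318]
Step 3: x=[6.0408] v=[-0.7160]
Step 4: x=[5.7968] v=[-0.8134]
Step 5: x=[5.5532] v=[-0.8121]
Step 6: x=[5.3395] v=[-0.7123]
Step 7: x=[5.1817] v=[-0.5261]
Step 8: x=[5.0989] v=[-0.2761]
Step 9: x=[5.1011] v=[0.0074]
First v>=0 after going negative at step 9, time=2.7000

Answer: 2.7000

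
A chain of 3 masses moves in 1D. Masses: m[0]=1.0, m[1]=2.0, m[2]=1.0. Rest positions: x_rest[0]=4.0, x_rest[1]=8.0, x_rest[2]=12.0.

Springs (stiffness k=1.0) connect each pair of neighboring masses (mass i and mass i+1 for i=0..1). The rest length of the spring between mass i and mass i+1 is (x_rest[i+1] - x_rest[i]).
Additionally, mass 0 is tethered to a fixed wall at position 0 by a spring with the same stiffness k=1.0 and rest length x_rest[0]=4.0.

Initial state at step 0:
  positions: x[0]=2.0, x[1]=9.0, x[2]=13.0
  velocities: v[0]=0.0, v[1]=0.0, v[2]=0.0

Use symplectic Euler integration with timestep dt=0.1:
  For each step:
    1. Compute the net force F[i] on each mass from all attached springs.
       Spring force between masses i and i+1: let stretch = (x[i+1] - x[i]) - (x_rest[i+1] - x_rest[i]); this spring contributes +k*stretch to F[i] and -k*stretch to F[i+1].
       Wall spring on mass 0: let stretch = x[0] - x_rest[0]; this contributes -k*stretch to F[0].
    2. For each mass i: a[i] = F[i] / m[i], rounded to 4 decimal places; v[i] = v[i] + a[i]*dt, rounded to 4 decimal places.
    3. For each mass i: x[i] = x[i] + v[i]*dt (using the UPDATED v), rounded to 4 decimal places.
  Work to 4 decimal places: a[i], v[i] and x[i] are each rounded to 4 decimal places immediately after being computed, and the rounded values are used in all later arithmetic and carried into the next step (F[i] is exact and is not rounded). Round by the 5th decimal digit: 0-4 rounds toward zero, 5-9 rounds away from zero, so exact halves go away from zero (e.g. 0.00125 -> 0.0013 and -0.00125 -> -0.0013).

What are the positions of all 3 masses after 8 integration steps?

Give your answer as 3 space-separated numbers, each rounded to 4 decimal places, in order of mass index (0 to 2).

Answer: 3.5707 8.5392 12.9710

Derivation:
Step 0: x=[2.0000 9.0000 13.0000] v=[0.0000 0.0000 0.0000]
Step 1: x=[2.0500 8.9850 13.0000] v=[0.5000 -0.1500 0.0000]
Step 2: x=[2.1489 8.9554 12.9999] v=[0.9885 -0.2960 -0.0015]
Step 3: x=[2.2943 8.9120 12.9993] v=[1.4543 -0.4341 -0.0060]
Step 4: x=[2.4830 8.8559 12.9978] v=[1.8866 -0.5606 -0.0147]
Step 5: x=[2.7106 8.7887 12.9949] v=[2.2756 -0.6722 -0.0289]
Step 6: x=[2.9718 8.7121 12.9900] v=[2.6124 -0.7658 -0.0495]
Step 7: x=[3.2607 8.6282 12.9823] v=[2.8893 -0.8389 -0.0773]
Step 8: x=[3.5707 8.5392 12.9710] v=[3.1000 -0.8896 -0.1127]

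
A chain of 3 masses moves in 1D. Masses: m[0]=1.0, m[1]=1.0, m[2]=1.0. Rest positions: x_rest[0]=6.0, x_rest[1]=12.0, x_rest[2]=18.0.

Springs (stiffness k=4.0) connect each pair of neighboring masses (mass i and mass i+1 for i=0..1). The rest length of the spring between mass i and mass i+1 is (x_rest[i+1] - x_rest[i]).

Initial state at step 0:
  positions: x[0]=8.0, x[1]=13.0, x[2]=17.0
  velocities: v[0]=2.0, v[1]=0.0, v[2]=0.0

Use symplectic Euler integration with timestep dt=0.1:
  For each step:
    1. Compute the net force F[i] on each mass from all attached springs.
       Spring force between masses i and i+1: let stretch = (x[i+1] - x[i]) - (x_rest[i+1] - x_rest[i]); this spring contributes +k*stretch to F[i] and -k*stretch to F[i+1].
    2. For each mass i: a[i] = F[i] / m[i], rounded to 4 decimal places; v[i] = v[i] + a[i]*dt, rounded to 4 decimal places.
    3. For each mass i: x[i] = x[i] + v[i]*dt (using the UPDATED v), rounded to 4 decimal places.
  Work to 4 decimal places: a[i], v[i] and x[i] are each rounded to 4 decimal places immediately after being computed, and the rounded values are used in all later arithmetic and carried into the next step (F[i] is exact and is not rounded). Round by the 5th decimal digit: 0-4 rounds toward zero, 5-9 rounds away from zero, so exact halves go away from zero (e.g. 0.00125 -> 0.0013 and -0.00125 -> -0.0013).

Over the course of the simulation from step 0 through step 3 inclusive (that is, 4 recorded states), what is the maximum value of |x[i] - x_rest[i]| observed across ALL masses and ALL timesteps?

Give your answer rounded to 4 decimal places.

Step 0: x=[8.0000 13.0000 17.0000] v=[2.0000 0.0000 0.0000]
Step 1: x=[8.1600 12.9600 17.0800] v=[1.6000 -0.4000 0.8000]
Step 2: x=[8.2720 12.8928 17.2352] v=[1.1200 -0.6720 1.5520]
Step 3: x=[8.3288 12.8145 17.4567] v=[0.5683 -0.7834 2.2150]
Max displacement = 2.3288

Answer: 2.3288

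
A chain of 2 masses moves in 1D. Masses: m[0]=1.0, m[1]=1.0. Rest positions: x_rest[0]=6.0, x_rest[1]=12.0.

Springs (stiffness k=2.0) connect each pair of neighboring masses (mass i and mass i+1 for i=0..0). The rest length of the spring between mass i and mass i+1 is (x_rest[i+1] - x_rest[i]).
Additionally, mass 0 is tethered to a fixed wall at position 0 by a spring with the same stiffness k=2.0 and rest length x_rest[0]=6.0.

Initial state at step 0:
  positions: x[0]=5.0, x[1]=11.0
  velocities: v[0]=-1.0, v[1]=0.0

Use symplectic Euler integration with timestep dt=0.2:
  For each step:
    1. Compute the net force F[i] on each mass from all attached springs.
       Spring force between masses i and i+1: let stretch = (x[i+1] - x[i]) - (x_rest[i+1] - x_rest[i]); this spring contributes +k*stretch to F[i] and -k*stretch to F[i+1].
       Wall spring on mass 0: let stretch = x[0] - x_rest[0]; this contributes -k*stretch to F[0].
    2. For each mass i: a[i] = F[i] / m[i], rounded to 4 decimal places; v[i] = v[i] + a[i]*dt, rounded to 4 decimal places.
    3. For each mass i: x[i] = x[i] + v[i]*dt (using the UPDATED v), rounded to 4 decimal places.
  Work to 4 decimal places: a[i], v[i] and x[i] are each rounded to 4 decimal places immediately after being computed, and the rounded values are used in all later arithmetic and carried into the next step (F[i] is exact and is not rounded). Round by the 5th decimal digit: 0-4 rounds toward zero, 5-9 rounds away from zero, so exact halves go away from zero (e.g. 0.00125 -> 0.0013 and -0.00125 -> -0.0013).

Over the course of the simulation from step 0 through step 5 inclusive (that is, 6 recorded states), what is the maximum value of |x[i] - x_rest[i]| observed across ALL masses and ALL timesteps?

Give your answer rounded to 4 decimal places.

Answer: 1.1408

Derivation:
Step 0: x=[5.0000 11.0000] v=[-1.0000 0.0000]
Step 1: x=[4.8800 11.0000] v=[-0.6000 0.0000]
Step 2: x=[4.8592 10.9904] v=[-0.1040 -0.0480]
Step 3: x=[4.9402 10.9703] v=[0.4048 -0.1005]
Step 4: x=[5.1084 10.9478] v=[0.8408 -0.1125]
Step 5: x=[5.3350 10.9381] v=[1.1332 -0.0483]
Max displacement = 1.1408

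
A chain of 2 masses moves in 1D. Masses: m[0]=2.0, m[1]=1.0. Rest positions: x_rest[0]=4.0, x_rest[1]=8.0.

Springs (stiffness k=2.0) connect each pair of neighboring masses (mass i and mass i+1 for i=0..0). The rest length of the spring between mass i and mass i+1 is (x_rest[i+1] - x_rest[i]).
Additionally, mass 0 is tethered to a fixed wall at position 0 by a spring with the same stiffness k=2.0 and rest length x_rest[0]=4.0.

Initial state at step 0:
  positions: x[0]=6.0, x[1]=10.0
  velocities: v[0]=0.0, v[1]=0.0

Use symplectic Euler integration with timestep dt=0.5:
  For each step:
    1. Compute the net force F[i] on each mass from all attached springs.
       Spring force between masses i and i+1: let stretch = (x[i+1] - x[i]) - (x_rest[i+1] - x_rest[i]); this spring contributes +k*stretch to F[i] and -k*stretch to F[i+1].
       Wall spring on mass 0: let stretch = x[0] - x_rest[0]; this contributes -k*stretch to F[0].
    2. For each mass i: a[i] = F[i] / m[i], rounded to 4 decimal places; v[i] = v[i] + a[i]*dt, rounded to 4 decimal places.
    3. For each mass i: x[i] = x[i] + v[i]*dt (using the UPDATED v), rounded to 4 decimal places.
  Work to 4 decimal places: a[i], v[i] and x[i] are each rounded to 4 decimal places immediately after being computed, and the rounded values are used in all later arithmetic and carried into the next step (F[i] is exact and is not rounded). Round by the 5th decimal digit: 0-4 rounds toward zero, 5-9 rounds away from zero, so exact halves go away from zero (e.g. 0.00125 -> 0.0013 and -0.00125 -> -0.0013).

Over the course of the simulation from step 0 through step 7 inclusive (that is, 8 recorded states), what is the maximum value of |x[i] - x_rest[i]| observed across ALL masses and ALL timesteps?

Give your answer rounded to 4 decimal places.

Answer: 2.6640

Derivation:
Step 0: x=[6.0000 10.0000] v=[0.0000 0.0000]
Step 1: x=[5.5000 10.0000] v=[-1.0000 0.0000]
Step 2: x=[4.7500 9.7500] v=[-1.5000 -0.5000]
Step 3: x=[4.0625 9.0000] v=[-1.3750 -1.5000]
Step 4: x=[3.5938 7.7813] v=[-0.9375 -2.4375]
Step 5: x=[3.2735 6.4688] v=[-0.6407 -2.6250]
Step 6: x=[2.9336 5.5587] v=[-0.6798 -1.8203]
Step 7: x=[2.5166 5.3360] v=[-0.8341 -0.4454]
Max displacement = 2.6640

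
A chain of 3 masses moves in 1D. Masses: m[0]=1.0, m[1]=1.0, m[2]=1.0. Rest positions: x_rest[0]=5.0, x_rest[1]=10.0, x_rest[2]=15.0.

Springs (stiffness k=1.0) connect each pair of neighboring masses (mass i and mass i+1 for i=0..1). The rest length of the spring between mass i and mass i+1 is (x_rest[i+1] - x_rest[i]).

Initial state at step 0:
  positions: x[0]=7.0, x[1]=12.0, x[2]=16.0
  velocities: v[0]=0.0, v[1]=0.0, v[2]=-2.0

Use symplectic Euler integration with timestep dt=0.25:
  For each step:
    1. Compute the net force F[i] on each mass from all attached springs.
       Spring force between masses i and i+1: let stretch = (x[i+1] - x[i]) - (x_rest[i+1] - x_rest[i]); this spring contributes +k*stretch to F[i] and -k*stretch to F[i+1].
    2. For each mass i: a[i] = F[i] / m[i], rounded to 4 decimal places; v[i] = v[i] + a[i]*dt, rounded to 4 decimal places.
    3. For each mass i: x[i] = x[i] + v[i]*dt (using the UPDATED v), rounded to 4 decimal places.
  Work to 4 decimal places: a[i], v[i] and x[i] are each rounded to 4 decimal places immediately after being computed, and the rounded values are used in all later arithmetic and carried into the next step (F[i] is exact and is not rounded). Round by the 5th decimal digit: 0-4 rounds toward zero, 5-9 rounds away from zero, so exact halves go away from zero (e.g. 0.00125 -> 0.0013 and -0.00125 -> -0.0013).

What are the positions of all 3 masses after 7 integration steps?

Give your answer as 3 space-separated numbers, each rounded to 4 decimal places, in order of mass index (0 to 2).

Answer: 6.4898 10.1954 14.8146

Derivation:
Step 0: x=[7.0000 12.0000 16.0000] v=[0.0000 0.0000 -2.0000]
Step 1: x=[7.0000 11.9375 15.5625] v=[0.0000 -0.2500 -1.7500]
Step 2: x=[6.9961 11.7930 15.2109] v=[-0.0156 -0.5781 -1.4063]
Step 3: x=[6.9795 11.5623 14.9582] v=[-0.0664 -0.9229 -1.0108]
Step 4: x=[6.9368 11.2574 14.8058] v=[-0.1707 -1.2196 -0.6098]
Step 5: x=[6.8517 10.9042 14.7441] v=[-0.3406 -1.4127 -0.2469]
Step 6: x=[6.7073 10.5377 14.7549] v=[-0.5775 -1.4659 0.0431]
Step 7: x=[6.4898 10.1954 14.8146] v=[-0.8699 -1.3692 0.2388]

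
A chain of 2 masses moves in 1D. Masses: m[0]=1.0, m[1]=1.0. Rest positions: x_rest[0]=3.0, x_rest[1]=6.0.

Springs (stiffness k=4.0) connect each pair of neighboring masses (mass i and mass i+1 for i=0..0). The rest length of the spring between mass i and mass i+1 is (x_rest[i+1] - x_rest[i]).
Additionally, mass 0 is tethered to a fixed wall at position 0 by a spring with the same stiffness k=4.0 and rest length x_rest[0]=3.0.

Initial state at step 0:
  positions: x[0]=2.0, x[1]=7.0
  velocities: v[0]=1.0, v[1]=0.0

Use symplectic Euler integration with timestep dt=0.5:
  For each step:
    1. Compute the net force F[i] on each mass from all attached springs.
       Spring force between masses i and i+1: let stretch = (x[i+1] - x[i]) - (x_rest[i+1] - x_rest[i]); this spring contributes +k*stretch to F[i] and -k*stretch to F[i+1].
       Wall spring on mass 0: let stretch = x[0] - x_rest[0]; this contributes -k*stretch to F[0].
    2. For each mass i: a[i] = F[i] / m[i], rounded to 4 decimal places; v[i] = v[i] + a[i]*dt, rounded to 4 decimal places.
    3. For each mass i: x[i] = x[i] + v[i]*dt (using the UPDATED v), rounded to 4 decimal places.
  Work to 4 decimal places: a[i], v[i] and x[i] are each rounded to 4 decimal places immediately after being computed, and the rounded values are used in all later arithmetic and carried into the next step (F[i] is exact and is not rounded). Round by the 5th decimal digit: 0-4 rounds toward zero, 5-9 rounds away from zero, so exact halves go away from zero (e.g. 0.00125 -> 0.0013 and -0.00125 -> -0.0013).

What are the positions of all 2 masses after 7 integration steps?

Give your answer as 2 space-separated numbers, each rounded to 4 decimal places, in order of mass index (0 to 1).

Step 0: x=[2.0000 7.0000] v=[1.0000 0.0000]
Step 1: x=[5.5000 5.0000] v=[7.0000 -4.0000]
Step 2: x=[3.0000 6.5000] v=[-5.0000 3.0000]
Step 3: x=[1.0000 7.5000] v=[-4.0000 2.0000]
Step 4: x=[4.5000 5.0000] v=[7.0000 -5.0000]
Step 5: x=[4.0000 5.0000] v=[-1.0000 0.0000]
Step 6: x=[0.5000 7.0000] v=[-7.0000 4.0000]
Step 7: x=[3.0000 5.5000] v=[5.0000 -3.0000]

Answer: 3.0000 5.5000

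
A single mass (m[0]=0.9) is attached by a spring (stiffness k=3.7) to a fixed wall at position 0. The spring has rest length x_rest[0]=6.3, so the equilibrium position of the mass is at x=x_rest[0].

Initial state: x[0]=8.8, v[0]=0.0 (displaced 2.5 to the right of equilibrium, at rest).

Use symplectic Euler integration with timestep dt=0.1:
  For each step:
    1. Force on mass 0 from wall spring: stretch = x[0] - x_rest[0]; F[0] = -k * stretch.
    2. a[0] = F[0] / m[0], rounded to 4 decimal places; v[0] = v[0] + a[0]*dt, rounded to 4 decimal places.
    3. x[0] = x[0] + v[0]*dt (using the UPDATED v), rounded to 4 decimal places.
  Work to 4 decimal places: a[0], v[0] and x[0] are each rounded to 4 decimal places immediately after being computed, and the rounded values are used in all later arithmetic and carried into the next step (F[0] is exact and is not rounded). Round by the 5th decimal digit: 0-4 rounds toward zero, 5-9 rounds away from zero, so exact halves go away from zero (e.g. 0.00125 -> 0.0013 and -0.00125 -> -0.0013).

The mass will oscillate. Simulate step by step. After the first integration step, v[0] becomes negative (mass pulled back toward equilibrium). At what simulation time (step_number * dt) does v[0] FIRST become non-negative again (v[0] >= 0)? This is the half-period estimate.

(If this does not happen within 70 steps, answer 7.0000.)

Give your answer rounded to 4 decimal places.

Answer: 1.6000

Derivation:
Step 0: x=[8.8000] v=[0.0000]
Step 1: x=[8.6972] v=[-1.0278]
Step 2: x=[8.4959] v=[-2.0133]
Step 3: x=[8.2043] v=[-2.9161]
Step 4: x=[7.8344] v=[-3.6990]
Step 5: x=[7.4014] v=[-4.3298]
Step 6: x=[6.9231] v=[-4.7826]
Step 7: x=[6.4192] v=[-5.0388]
Step 8: x=[5.9104] v=[-5.0878]
Step 9: x=[5.4176] v=[-4.9276]
Step 10: x=[4.9611] v=[-4.5648]
Step 11: x=[4.5597] v=[-4.0144]
Step 12: x=[4.2298] v=[-3.2989]
Step 13: x=[3.9850] v=[-2.4478]
Step 14: x=[3.8354] v=[-1.4961]
Step 15: x=[3.7871] v=[-0.4829]
Step 16: x=[3.8421] v=[0.5502]
First v>=0 after going negative at step 16, time=1.6000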